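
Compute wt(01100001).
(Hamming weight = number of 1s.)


Counting 1s in 01100001

3


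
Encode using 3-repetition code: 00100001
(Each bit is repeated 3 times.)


Each bit -> 3 copies

000000111000000000000111


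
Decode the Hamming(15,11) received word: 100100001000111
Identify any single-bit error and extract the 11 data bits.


Syndrome = 0: no error detected

Data: 00001000111 (no errors)


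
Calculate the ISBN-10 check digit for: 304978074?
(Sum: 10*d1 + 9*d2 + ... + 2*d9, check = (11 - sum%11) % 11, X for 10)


Weighted sum: 236
236 mod 11 = 5

Check digit: 6


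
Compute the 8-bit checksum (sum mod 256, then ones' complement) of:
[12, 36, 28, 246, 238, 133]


Sum = 693 mod 256 = 181
Complement = 74

74


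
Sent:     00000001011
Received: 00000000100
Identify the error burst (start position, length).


XOR: 00000001111

Burst at position 7, length 4


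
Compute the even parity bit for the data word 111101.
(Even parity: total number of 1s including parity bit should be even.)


Number of 1s in data: 5
Parity bit: 1

1


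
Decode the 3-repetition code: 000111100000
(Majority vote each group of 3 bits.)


Groups: 000, 111, 100, 000
Majority votes: 0100

0100


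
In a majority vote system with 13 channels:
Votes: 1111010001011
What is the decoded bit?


Ones: 8 out of 13
Threshold: 7

1 (8/13 voted 1)


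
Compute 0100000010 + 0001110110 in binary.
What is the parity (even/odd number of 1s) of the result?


0100000010 = 258
0001110110 = 118
Sum = 376 = 101111000
1s count = 5

odd parity (5 ones in 101111000)


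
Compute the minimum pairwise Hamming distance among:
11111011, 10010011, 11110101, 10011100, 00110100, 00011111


Comparing all pairs, minimum distance: 3
Can detect 2 errors, correct 1 errors

3


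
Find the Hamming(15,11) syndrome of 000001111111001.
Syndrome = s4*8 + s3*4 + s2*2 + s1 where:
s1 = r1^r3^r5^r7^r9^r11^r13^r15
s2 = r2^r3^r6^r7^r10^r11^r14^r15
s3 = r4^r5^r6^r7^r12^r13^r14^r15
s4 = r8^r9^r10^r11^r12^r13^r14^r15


s1=0, s2=1, s3=0, s4=0

Syndrome = 2 (error at position 2)


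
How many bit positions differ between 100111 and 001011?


XOR: 101100
Count of 1s: 3

3


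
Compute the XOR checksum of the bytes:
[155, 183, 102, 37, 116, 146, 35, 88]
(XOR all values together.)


XOR chain: 155 ^ 183 ^ 102 ^ 37 ^ 116 ^ 146 ^ 35 ^ 88 = 242

242


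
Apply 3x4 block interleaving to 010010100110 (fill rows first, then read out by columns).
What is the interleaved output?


Matrix:
  0100
  1010
  0110
Read columns: 010101011000

010101011000


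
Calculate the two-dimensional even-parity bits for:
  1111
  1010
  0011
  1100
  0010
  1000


Row parities: 000011
Column parities: 0000

Row P: 000011, Col P: 0000, Corner: 0


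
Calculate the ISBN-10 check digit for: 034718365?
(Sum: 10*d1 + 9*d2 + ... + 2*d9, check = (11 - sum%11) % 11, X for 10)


Weighted sum: 194
194 mod 11 = 7

Check digit: 4


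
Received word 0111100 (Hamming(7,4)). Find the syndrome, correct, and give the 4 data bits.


Syndrome = 0: no error detected

Data: 1100 (no errors)


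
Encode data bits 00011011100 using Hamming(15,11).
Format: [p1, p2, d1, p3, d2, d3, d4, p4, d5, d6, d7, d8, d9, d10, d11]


Parity bits: p1=0, p2=0, p3=1, p4=0

000100101011100


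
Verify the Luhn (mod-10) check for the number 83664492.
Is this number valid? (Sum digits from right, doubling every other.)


Luhn sum = 42
42 mod 10 = 2

Invalid (Luhn sum mod 10 = 2)


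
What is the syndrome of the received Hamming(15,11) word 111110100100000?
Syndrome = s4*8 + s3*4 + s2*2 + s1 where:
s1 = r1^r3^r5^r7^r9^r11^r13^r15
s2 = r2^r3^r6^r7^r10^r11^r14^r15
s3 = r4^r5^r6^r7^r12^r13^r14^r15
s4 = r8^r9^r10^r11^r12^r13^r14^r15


s1=0, s2=0, s3=1, s4=1

Syndrome = 12 (error at position 12)


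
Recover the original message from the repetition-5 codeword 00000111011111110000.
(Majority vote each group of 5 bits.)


Groups: 00000, 11101, 11111, 10000
Majority votes: 0110

0110


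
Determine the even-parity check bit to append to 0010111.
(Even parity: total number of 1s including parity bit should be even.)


Number of 1s in data: 4
Parity bit: 0

0


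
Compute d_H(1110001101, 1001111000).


XOR: 0111110101
Count of 1s: 7

7


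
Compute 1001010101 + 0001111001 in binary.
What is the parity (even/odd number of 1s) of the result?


1001010101 = 597
0001111001 = 121
Sum = 718 = 1011001110
1s count = 6

even parity (6 ones in 1011001110)


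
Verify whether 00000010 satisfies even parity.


Number of 1s: 1

No, parity error (1 ones)


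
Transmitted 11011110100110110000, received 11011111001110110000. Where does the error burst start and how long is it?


XOR: 00000001101000000000

Burst at position 7, length 4


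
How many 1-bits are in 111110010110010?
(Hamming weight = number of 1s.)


Counting 1s in 111110010110010

9


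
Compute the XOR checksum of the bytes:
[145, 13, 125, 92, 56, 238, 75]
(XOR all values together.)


XOR chain: 145 ^ 13 ^ 125 ^ 92 ^ 56 ^ 238 ^ 75 = 32

32


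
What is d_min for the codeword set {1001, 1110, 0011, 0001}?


Comparing all pairs, minimum distance: 1
Can detect 0 errors, correct 0 errors

1


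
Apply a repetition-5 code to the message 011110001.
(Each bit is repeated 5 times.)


Each bit -> 5 copies

000001111111111111111111100000000000000011111


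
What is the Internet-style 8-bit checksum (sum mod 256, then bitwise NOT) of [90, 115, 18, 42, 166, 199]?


Sum = 630 mod 256 = 118
Complement = 137

137


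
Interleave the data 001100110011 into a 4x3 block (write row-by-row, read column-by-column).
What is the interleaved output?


Matrix:
  001
  100
  110
  011
Read columns: 011000111001

011000111001


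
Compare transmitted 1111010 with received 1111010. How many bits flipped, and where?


XOR: 0000000

0 errors (received matches sent)


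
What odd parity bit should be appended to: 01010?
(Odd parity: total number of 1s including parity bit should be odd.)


Number of 1s in data: 2
Parity bit: 1

1


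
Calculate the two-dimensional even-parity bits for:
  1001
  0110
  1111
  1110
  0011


Row parities: 00010
Column parities: 1101

Row P: 00010, Col P: 1101, Corner: 1


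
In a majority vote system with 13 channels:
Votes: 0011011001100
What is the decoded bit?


Ones: 6 out of 13
Threshold: 7

0 (6/13 voted 1)


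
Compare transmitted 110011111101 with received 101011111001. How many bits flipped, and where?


XOR: 011000000100

3 error(s) at position(s): 1, 2, 9


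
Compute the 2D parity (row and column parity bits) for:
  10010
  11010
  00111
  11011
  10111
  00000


Row parities: 011000
Column parities: 00011

Row P: 011000, Col P: 00011, Corner: 0


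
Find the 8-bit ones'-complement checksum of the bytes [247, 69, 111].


Sum = 427 mod 256 = 171
Complement = 84

84


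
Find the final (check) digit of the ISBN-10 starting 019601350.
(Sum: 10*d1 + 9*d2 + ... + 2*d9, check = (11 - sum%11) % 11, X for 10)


Weighted sum: 155
155 mod 11 = 1

Check digit: X


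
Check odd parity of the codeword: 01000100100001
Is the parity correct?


Number of 1s: 4

No, parity error (4 ones)


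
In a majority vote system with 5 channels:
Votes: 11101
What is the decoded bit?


Ones: 4 out of 5
Threshold: 3

1 (4/5 voted 1)


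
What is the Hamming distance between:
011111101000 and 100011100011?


XOR: 111100001011
Count of 1s: 7

7


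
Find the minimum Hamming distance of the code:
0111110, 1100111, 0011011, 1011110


Comparing all pairs, minimum distance: 2
Can detect 1 errors, correct 0 errors

2


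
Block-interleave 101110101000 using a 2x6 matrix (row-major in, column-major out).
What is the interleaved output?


Matrix:
  101110
  101000
Read columns: 110011101000

110011101000


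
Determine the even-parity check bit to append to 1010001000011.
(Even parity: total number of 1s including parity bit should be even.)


Number of 1s in data: 5
Parity bit: 1

1


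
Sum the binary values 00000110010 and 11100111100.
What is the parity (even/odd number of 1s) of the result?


00000110010 = 50
11100111100 = 1852
Sum = 1902 = 11101101110
1s count = 8

even parity (8 ones in 11101101110)


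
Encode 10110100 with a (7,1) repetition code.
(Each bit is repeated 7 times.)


Each bit -> 7 copies

11111110000000111111111111110000000111111100000000000000


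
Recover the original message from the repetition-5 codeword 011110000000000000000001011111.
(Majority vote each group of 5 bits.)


Groups: 01111, 00000, 00000, 00000, 00010, 11111
Majority votes: 100001

100001


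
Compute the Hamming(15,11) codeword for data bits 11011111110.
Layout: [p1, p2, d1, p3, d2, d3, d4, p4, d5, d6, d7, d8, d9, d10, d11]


Parity bits: p1=0, p2=1, p3=1, p4=0

011110101111110


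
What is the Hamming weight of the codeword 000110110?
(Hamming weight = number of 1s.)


Counting 1s in 000110110

4


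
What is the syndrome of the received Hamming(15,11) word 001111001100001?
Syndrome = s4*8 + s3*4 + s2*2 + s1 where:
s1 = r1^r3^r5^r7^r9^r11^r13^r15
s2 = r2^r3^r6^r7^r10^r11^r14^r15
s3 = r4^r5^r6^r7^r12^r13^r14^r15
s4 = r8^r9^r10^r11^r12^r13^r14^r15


s1=0, s2=0, s3=0, s4=1

Syndrome = 8 (error at position 8)


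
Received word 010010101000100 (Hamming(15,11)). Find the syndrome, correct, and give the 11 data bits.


Syndrome = 4: error at position 4

Data: 01011000100 (corrected bit 4)


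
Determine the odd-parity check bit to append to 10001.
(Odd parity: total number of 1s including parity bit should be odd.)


Number of 1s in data: 2
Parity bit: 1

1


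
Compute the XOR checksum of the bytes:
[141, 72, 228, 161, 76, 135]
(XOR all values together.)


XOR chain: 141 ^ 72 ^ 228 ^ 161 ^ 76 ^ 135 = 75

75


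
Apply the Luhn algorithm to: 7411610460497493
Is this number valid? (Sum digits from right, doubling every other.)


Luhn sum = 61
61 mod 10 = 1

Invalid (Luhn sum mod 10 = 1)


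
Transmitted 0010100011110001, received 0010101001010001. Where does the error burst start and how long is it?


XOR: 0000001010100000

Burst at position 6, length 5


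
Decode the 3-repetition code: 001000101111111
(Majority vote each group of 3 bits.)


Groups: 001, 000, 101, 111, 111
Majority votes: 00111

00111


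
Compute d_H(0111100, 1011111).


XOR: 1100011
Count of 1s: 4

4


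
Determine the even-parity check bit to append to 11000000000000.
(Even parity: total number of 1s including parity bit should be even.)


Number of 1s in data: 2
Parity bit: 0

0


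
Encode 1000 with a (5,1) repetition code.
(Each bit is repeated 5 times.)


Each bit -> 5 copies

11111000000000000000


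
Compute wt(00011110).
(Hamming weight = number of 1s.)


Counting 1s in 00011110

4


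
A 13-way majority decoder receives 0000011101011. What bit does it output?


Ones: 6 out of 13
Threshold: 7

0 (6/13 voted 1)


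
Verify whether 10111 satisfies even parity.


Number of 1s: 4

Yes, parity is correct (4 ones)


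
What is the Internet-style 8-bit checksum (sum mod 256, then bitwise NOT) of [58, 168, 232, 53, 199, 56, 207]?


Sum = 973 mod 256 = 205
Complement = 50

50


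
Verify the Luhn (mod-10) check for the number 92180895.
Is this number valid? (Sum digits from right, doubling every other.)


Luhn sum = 43
43 mod 10 = 3

Invalid (Luhn sum mod 10 = 3)


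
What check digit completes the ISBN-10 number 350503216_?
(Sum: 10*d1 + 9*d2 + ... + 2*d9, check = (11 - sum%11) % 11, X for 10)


Weighted sum: 148
148 mod 11 = 5

Check digit: 6


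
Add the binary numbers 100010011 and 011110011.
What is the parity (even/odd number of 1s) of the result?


100010011 = 275
011110011 = 243
Sum = 518 = 1000000110
1s count = 3

odd parity (3 ones in 1000000110)


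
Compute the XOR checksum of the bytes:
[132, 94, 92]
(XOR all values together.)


XOR chain: 132 ^ 94 ^ 92 = 134

134


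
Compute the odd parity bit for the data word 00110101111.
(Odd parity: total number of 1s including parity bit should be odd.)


Number of 1s in data: 7
Parity bit: 0

0


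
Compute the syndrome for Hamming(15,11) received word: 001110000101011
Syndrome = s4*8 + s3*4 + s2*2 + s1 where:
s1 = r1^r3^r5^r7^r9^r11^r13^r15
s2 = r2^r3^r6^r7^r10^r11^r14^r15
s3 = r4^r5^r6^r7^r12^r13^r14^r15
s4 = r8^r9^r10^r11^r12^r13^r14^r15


s1=1, s2=0, s3=1, s4=0

Syndrome = 5 (error at position 5)


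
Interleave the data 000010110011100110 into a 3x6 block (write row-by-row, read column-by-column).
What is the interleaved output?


Matrix:
  000010
  110011
  100110
Read columns: 011010000001111010

011010000001111010


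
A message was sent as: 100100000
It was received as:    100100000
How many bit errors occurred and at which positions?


XOR: 000000000

0 errors (received matches sent)


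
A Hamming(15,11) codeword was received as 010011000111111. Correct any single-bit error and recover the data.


Syndrome = 0: no error detected

Data: 01100111111 (no errors)


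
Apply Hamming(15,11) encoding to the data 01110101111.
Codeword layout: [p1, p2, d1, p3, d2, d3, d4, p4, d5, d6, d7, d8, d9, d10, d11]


Parity bits: p1=0, p2=1, p3=1, p4=1

010111110101111


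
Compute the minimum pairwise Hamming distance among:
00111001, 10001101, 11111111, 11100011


Comparing all pairs, minimum distance: 3
Can detect 2 errors, correct 1 errors

3


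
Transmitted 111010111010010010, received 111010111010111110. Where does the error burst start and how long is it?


XOR: 000000000000101100

Burst at position 12, length 4


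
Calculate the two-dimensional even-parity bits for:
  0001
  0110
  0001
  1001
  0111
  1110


Row parities: 101011
Column parities: 0110

Row P: 101011, Col P: 0110, Corner: 0


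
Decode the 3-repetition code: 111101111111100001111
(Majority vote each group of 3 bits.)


Groups: 111, 101, 111, 111, 100, 001, 111
Majority votes: 1111001

1111001


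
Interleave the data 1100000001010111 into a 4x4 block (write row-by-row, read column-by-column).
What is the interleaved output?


Matrix:
  1100
  0000
  0101
  0111
Read columns: 1000101100010011

1000101100010011


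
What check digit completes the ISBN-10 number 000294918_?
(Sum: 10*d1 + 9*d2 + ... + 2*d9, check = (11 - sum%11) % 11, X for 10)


Weighted sum: 143
143 mod 11 = 0

Check digit: 0


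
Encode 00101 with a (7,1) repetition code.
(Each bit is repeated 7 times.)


Each bit -> 7 copies

00000000000000111111100000001111111


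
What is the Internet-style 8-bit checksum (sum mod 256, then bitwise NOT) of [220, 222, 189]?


Sum = 631 mod 256 = 119
Complement = 136

136


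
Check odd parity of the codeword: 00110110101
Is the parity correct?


Number of 1s: 6

No, parity error (6 ones)


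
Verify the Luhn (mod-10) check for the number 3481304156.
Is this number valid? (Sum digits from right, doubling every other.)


Luhn sum = 40
40 mod 10 = 0

Valid (Luhn sum mod 10 = 0)


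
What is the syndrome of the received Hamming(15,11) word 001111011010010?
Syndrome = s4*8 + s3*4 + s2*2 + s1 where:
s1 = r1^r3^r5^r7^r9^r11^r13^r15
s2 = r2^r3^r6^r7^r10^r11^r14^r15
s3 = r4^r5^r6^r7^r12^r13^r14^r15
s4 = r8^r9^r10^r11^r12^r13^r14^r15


s1=0, s2=0, s3=0, s4=0

Syndrome = 0 (no error)


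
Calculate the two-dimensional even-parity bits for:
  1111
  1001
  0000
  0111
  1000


Row parities: 00011
Column parities: 1001

Row P: 00011, Col P: 1001, Corner: 0


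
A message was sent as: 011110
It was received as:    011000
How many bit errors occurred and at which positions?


XOR: 000110

2 error(s) at position(s): 3, 4


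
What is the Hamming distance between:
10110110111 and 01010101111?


XOR: 11100011000
Count of 1s: 5

5


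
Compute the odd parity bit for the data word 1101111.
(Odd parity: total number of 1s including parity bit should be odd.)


Number of 1s in data: 6
Parity bit: 1

1


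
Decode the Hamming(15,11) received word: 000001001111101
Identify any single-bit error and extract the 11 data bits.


Syndrome = 0: no error detected

Data: 00101111101 (no errors)


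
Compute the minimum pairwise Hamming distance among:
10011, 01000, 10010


Comparing all pairs, minimum distance: 1
Can detect 0 errors, correct 0 errors

1


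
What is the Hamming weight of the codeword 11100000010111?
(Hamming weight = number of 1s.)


Counting 1s in 11100000010111

7


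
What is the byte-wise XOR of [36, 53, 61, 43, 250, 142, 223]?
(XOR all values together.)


XOR chain: 36 ^ 53 ^ 61 ^ 43 ^ 250 ^ 142 ^ 223 = 172

172


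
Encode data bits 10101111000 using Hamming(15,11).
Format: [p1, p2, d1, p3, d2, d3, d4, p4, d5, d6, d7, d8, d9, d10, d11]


Parity bits: p1=1, p2=0, p3=0, p4=0

101001001111000


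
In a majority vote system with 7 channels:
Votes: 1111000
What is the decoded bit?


Ones: 4 out of 7
Threshold: 4

1 (4/7 voted 1)


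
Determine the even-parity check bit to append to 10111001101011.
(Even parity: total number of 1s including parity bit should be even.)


Number of 1s in data: 9
Parity bit: 1

1


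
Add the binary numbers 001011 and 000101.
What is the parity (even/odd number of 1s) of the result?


001011 = 11
000101 = 5
Sum = 16 = 10000
1s count = 1

odd parity (1 ones in 10000)


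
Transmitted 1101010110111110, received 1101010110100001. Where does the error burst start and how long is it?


XOR: 0000000000011111

Burst at position 11, length 5


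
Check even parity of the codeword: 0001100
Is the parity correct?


Number of 1s: 2

Yes, parity is correct (2 ones)


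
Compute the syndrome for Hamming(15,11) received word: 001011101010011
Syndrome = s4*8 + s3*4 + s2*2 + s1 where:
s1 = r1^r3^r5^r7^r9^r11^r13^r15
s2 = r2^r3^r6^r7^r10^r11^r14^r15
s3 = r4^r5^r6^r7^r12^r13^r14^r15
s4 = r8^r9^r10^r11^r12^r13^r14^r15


s1=0, s2=0, s3=1, s4=0

Syndrome = 4 (error at position 4)


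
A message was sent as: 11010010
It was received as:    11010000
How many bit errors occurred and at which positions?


XOR: 00000010

1 error(s) at position(s): 6


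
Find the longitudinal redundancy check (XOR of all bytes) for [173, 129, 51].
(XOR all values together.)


XOR chain: 173 ^ 129 ^ 51 = 31

31


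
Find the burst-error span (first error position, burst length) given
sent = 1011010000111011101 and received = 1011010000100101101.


XOR: 0000000000011110000

Burst at position 11, length 4


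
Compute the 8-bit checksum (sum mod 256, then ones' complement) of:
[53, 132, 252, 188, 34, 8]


Sum = 667 mod 256 = 155
Complement = 100

100


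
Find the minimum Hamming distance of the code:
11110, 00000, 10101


Comparing all pairs, minimum distance: 3
Can detect 2 errors, correct 1 errors

3


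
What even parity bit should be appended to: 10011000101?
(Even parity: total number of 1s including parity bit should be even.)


Number of 1s in data: 5
Parity bit: 1

1


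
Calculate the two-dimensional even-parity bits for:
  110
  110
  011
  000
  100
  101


Row parities: 000010
Column parities: 010

Row P: 000010, Col P: 010, Corner: 1


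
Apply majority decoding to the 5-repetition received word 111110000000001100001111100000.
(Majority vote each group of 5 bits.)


Groups: 11111, 00000, 00001, 10000, 11111, 00000
Majority votes: 100010

100010


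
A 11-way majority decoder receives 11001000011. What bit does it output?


Ones: 5 out of 11
Threshold: 6

0 (5/11 voted 1)


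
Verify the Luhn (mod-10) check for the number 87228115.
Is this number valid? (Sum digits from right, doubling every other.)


Luhn sum = 35
35 mod 10 = 5

Invalid (Luhn sum mod 10 = 5)


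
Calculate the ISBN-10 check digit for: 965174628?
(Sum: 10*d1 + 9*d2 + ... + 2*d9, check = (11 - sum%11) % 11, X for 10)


Weighted sum: 299
299 mod 11 = 2

Check digit: 9


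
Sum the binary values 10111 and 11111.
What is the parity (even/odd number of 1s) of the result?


10111 = 23
11111 = 31
Sum = 54 = 110110
1s count = 4

even parity (4 ones in 110110)


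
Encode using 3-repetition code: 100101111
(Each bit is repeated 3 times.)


Each bit -> 3 copies

111000000111000111111111111


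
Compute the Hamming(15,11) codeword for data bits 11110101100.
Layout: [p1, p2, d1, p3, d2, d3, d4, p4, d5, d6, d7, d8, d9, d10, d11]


Parity bits: p1=0, p2=0, p3=1, p4=1

001111110101100


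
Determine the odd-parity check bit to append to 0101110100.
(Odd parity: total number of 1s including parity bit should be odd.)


Number of 1s in data: 5
Parity bit: 0

0


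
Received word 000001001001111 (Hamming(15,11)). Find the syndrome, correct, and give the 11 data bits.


Syndrome = 15: error at position 15

Data: 00101001110 (corrected bit 15)


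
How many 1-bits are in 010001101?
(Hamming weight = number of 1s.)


Counting 1s in 010001101

4


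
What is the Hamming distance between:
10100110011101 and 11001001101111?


XOR: 01101111110010
Count of 1s: 9

9


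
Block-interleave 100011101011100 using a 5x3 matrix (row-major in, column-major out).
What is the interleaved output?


Matrix:
  100
  011
  101
  011
  100
Read columns: 101010101001110

101010101001110


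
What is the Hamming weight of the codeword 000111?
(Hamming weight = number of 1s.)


Counting 1s in 000111

3


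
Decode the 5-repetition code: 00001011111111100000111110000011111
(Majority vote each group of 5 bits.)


Groups: 00001, 01111, 11111, 00000, 11111, 00000, 11111
Majority votes: 0110101

0110101


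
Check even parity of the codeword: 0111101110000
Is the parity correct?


Number of 1s: 7

No, parity error (7 ones)


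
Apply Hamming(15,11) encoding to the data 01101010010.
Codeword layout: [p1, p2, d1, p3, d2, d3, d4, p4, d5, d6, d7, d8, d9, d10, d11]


Parity bits: p1=1, p2=1, p3=1, p4=1

110111011010010


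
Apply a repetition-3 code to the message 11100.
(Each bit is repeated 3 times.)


Each bit -> 3 copies

111111111000000


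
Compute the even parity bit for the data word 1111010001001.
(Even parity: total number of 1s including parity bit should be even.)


Number of 1s in data: 7
Parity bit: 1

1


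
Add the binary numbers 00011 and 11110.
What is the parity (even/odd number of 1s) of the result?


00011 = 3
11110 = 30
Sum = 33 = 100001
1s count = 2

even parity (2 ones in 100001)


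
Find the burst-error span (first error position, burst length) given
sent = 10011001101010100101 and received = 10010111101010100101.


XOR: 00001110000000000000

Burst at position 4, length 3


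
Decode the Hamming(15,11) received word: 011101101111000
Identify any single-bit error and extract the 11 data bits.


Syndrome = 0: no error detected

Data: 10111111000 (no errors)


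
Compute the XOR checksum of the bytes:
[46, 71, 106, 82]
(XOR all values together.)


XOR chain: 46 ^ 71 ^ 106 ^ 82 = 81

81


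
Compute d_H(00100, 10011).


XOR: 10111
Count of 1s: 4

4


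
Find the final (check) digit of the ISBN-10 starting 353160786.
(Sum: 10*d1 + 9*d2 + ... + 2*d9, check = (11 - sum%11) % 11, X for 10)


Weighted sum: 206
206 mod 11 = 8

Check digit: 3


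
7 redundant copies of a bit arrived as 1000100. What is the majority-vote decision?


Ones: 2 out of 7
Threshold: 4

0 (2/7 voted 1)


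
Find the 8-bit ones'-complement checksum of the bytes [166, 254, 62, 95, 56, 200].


Sum = 833 mod 256 = 65
Complement = 190

190


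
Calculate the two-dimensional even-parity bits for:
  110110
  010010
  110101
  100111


Row parities: 0000
Column parities: 110110

Row P: 0000, Col P: 110110, Corner: 0


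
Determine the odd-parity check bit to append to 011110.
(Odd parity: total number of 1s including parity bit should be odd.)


Number of 1s in data: 4
Parity bit: 1

1


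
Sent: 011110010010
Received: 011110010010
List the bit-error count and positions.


XOR: 000000000000

0 errors (received matches sent)


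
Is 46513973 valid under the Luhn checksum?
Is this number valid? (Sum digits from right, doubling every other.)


Luhn sum = 39
39 mod 10 = 9

Invalid (Luhn sum mod 10 = 9)


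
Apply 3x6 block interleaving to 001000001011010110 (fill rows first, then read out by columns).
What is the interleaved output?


Matrix:
  001000
  001011
  010110
Read columns: 000001110001011010

000001110001011010


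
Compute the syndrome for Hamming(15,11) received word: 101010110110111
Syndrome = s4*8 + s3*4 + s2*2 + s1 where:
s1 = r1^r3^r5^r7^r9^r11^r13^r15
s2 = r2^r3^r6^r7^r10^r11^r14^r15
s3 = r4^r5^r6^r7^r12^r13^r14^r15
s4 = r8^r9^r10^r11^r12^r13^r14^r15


s1=1, s2=0, s3=1, s4=0

Syndrome = 5 (error at position 5)


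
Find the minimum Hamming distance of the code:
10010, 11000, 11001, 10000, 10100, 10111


Comparing all pairs, minimum distance: 1
Can detect 0 errors, correct 0 errors

1


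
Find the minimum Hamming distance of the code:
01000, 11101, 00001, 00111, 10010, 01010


Comparing all pairs, minimum distance: 1
Can detect 0 errors, correct 0 errors

1


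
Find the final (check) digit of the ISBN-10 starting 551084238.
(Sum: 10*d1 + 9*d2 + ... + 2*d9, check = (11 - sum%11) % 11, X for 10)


Weighted sum: 204
204 mod 11 = 6

Check digit: 5


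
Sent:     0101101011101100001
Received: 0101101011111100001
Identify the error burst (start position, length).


XOR: 0000000000010000000

Burst at position 11, length 1


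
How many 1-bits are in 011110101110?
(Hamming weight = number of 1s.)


Counting 1s in 011110101110

8


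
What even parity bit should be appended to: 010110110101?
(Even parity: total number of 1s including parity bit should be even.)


Number of 1s in data: 7
Parity bit: 1

1


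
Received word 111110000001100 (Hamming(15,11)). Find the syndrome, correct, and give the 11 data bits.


Syndrome = 0: no error detected

Data: 11000001100 (no errors)


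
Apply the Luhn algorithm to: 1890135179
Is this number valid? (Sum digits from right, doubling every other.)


Luhn sum = 40
40 mod 10 = 0

Valid (Luhn sum mod 10 = 0)


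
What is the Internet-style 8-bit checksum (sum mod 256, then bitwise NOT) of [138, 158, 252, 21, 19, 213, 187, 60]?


Sum = 1048 mod 256 = 24
Complement = 231

231


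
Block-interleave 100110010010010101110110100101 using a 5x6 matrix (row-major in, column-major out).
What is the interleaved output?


Matrix:
  100110
  010010
  010101
  110110
  100101
Read columns: 100110111000000101111101000101

100110111000000101111101000101


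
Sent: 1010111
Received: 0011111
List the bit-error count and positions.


XOR: 1001000

2 error(s) at position(s): 0, 3


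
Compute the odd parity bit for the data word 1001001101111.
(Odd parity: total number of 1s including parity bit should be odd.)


Number of 1s in data: 8
Parity bit: 1

1


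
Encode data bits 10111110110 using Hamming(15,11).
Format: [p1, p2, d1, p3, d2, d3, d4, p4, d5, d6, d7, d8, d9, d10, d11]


Parity bits: p1=1, p2=0, p3=0, p4=1

101001111110110


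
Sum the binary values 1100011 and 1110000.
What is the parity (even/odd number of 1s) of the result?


1100011 = 99
1110000 = 112
Sum = 211 = 11010011
1s count = 5

odd parity (5 ones in 11010011)


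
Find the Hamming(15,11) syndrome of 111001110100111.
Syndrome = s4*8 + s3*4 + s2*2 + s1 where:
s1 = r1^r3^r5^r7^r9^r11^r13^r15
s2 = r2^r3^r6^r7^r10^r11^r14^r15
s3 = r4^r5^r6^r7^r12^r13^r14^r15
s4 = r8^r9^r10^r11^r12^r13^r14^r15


s1=1, s2=1, s3=1, s4=1

Syndrome = 15 (error at position 15)


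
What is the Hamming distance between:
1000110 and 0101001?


XOR: 1101111
Count of 1s: 6

6


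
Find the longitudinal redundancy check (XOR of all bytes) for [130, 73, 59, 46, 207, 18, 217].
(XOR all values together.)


XOR chain: 130 ^ 73 ^ 59 ^ 46 ^ 207 ^ 18 ^ 217 = 218

218


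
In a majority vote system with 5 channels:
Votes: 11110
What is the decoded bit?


Ones: 4 out of 5
Threshold: 3

1 (4/5 voted 1)


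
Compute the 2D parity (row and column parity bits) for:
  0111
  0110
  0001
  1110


Row parities: 1011
Column parities: 1110

Row P: 1011, Col P: 1110, Corner: 1


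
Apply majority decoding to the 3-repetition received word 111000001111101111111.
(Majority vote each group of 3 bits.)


Groups: 111, 000, 001, 111, 101, 111, 111
Majority votes: 1001111

1001111


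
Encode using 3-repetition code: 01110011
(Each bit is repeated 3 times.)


Each bit -> 3 copies

000111111111000000111111


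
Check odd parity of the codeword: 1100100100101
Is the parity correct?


Number of 1s: 6

No, parity error (6 ones)


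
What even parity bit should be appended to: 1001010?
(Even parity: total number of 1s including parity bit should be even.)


Number of 1s in data: 3
Parity bit: 1

1


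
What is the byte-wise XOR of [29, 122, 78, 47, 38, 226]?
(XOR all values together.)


XOR chain: 29 ^ 122 ^ 78 ^ 47 ^ 38 ^ 226 = 194

194


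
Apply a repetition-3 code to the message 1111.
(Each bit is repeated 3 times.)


Each bit -> 3 copies

111111111111


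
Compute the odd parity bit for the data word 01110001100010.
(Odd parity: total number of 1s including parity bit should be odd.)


Number of 1s in data: 6
Parity bit: 1

1


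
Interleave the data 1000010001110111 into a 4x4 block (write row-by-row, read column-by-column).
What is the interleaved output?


Matrix:
  1000
  0100
  0111
  0111
Read columns: 1000011100110011

1000011100110011


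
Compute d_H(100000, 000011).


XOR: 100011
Count of 1s: 3

3


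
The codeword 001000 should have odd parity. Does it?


Number of 1s: 1

Yes, parity is correct (1 ones)


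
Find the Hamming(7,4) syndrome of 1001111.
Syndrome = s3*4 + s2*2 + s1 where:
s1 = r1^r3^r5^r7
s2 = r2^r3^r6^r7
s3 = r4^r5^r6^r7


s1=1, s2=0, s3=0

Syndrome = 1 (error at position 1)


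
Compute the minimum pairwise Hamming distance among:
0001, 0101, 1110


Comparing all pairs, minimum distance: 1
Can detect 0 errors, correct 0 errors

1


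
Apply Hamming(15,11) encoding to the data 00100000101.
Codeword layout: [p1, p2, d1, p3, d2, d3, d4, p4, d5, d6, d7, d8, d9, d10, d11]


Parity bits: p1=0, p2=0, p3=1, p4=0

000101000000101


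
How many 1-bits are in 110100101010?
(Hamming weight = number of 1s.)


Counting 1s in 110100101010

6


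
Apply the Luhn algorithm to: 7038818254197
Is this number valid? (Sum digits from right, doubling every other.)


Luhn sum = 69
69 mod 10 = 9

Invalid (Luhn sum mod 10 = 9)


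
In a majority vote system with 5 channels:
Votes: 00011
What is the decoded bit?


Ones: 2 out of 5
Threshold: 3

0 (2/5 voted 1)


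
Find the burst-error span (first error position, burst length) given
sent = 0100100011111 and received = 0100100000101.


XOR: 0000000011010

Burst at position 8, length 4


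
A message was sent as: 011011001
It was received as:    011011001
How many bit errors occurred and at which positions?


XOR: 000000000

0 errors (received matches sent)


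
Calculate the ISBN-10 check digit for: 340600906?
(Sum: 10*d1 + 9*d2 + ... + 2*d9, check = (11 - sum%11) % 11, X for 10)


Weighted sum: 156
156 mod 11 = 2

Check digit: 9


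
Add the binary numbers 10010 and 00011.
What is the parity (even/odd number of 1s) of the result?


10010 = 18
00011 = 3
Sum = 21 = 10101
1s count = 3

odd parity (3 ones in 10101)


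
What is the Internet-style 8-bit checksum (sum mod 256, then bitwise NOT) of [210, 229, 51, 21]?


Sum = 511 mod 256 = 255
Complement = 0

0


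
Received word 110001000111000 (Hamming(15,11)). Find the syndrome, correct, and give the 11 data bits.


Syndrome = 8: error at position 8

Data: 00100111000 (corrected bit 8)


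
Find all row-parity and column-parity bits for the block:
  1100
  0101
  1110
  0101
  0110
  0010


Row parities: 001001
Column parities: 0110

Row P: 001001, Col P: 0110, Corner: 0


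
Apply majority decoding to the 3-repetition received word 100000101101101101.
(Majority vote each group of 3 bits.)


Groups: 100, 000, 101, 101, 101, 101
Majority votes: 001111

001111


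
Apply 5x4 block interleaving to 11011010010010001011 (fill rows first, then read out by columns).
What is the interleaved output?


Matrix:
  1101
  1010
  0100
  1000
  1011
Read columns: 11011101000100110001

11011101000100110001


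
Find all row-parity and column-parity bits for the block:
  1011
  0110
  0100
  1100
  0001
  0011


Row parities: 101010
Column parities: 0111

Row P: 101010, Col P: 0111, Corner: 1


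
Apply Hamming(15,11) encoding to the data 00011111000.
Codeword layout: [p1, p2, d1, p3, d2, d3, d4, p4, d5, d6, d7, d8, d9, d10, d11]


Parity bits: p1=1, p2=1, p3=0, p4=0

110000101111000


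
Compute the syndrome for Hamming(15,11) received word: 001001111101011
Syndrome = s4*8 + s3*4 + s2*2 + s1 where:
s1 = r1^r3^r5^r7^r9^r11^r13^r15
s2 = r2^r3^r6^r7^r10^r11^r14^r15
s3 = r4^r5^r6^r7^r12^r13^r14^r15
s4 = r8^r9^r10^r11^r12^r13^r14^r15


s1=0, s2=0, s3=1, s4=0

Syndrome = 4 (error at position 4)


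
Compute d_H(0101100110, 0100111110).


XOR: 0001011000
Count of 1s: 3

3


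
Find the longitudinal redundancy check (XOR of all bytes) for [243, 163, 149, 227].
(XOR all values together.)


XOR chain: 243 ^ 163 ^ 149 ^ 227 = 38

38


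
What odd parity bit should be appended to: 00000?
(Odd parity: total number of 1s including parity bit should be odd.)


Number of 1s in data: 0
Parity bit: 1

1


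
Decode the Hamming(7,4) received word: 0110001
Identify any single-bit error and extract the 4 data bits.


Syndrome = 6: error at position 6

Data: 1011 (corrected bit 6)


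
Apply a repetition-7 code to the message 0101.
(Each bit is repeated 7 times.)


Each bit -> 7 copies

0000000111111100000001111111


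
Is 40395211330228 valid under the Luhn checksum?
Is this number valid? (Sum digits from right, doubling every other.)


Luhn sum = 52
52 mod 10 = 2

Invalid (Luhn sum mod 10 = 2)


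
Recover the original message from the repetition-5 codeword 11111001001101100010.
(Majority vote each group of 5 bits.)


Groups: 11111, 00100, 11011, 00010
Majority votes: 1010

1010


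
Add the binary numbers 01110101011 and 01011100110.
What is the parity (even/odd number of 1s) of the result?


01110101011 = 939
01011100110 = 742
Sum = 1681 = 11010010001
1s count = 5

odd parity (5 ones in 11010010001)


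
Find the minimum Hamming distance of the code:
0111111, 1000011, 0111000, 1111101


Comparing all pairs, minimum distance: 2
Can detect 1 errors, correct 0 errors

2


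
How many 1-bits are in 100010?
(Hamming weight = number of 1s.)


Counting 1s in 100010

2


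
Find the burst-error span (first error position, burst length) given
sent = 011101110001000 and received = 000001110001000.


XOR: 011100000000000

Burst at position 1, length 3


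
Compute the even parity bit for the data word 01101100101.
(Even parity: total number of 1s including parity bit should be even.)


Number of 1s in data: 6
Parity bit: 0

0


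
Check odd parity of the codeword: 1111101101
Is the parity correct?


Number of 1s: 8

No, parity error (8 ones)


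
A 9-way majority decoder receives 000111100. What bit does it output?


Ones: 4 out of 9
Threshold: 5

0 (4/9 voted 1)


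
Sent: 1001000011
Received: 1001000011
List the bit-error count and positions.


XOR: 0000000000

0 errors (received matches sent)


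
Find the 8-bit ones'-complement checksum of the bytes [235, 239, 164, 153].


Sum = 791 mod 256 = 23
Complement = 232

232


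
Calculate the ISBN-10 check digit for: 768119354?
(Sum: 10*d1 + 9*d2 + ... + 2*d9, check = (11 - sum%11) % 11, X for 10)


Weighted sum: 281
281 mod 11 = 6

Check digit: 5


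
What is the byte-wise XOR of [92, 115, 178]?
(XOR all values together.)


XOR chain: 92 ^ 115 ^ 178 = 157

157


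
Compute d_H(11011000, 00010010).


XOR: 11001010
Count of 1s: 4

4


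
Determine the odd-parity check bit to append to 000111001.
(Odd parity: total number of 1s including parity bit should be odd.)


Number of 1s in data: 4
Parity bit: 1

1


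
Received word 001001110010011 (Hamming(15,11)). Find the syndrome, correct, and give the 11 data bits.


Syndrome = 0: no error detected

Data: 10110010011 (no errors)


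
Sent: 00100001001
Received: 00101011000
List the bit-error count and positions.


XOR: 00001010001

3 error(s) at position(s): 4, 6, 10


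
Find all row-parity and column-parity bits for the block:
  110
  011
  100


Row parities: 001
Column parities: 001

Row P: 001, Col P: 001, Corner: 1


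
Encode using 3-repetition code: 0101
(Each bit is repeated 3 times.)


Each bit -> 3 copies

000111000111


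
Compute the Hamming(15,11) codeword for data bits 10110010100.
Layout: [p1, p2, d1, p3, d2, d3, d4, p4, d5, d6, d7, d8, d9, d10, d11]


Parity bits: p1=0, p2=0, p3=1, p4=0

001101100010100


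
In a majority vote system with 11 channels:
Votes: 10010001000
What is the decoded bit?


Ones: 3 out of 11
Threshold: 6

0 (3/11 voted 1)


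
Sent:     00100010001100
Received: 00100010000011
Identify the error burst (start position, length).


XOR: 00000000001111

Burst at position 10, length 4


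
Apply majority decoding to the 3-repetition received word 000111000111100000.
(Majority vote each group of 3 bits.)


Groups: 000, 111, 000, 111, 100, 000
Majority votes: 010100

010100


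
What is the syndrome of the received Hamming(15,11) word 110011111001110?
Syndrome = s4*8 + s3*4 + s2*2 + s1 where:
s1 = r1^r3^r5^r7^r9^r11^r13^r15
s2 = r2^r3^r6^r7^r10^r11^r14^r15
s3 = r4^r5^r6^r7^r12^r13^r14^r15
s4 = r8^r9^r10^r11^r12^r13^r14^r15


s1=1, s2=0, s3=0, s4=1

Syndrome = 9 (error at position 9)


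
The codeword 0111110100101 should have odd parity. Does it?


Number of 1s: 8

No, parity error (8 ones)


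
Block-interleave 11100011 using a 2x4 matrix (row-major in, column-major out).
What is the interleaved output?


Matrix:
  1110
  0011
Read columns: 10101101

10101101


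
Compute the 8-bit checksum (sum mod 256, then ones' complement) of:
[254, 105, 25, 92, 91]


Sum = 567 mod 256 = 55
Complement = 200

200


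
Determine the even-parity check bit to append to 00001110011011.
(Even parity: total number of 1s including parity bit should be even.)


Number of 1s in data: 7
Parity bit: 1

1


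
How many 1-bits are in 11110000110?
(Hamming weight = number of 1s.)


Counting 1s in 11110000110

6


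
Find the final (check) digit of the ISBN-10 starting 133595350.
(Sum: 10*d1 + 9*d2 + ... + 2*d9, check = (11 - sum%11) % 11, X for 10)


Weighted sum: 202
202 mod 11 = 4

Check digit: 7


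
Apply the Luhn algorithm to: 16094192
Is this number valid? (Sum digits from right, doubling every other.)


Luhn sum = 37
37 mod 10 = 7

Invalid (Luhn sum mod 10 = 7)


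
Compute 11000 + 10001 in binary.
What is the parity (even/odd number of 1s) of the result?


11000 = 24
10001 = 17
Sum = 41 = 101001
1s count = 3

odd parity (3 ones in 101001)


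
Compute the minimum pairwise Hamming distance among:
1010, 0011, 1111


Comparing all pairs, minimum distance: 2
Can detect 1 errors, correct 0 errors

2
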